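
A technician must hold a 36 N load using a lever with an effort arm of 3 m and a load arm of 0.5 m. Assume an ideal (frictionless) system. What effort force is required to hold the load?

6 N

Lever MA = effort arm / load arm = 3/0.5 = 6.
Effort = load / MA = 36 / 6 = 6 N.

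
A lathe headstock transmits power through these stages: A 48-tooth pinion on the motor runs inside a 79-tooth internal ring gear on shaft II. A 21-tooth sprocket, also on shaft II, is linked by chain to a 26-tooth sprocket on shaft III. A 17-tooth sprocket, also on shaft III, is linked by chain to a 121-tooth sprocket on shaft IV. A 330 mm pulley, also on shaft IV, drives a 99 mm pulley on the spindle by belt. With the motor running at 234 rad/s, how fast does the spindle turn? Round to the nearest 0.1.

53.8 rad/s

Internal gear: ratio = 79/48 = 1.6458, so shaft II turns at 234 / 1.6458 = 142.18 rad/s.
Chain: ratio = 26/21 = 1.2381, so shaft III turns at 142.18 / 1.2381 = 114.84 rad/s.
Chain: ratio = 121/17 = 7.1176, so shaft IV turns at 114.84 / 7.1176 = 16.134 rad/s.
Belt: ratio = 99/330 = 0.3, so the spindle turns at 16.134 / 0.3 = 53.78 rad/s.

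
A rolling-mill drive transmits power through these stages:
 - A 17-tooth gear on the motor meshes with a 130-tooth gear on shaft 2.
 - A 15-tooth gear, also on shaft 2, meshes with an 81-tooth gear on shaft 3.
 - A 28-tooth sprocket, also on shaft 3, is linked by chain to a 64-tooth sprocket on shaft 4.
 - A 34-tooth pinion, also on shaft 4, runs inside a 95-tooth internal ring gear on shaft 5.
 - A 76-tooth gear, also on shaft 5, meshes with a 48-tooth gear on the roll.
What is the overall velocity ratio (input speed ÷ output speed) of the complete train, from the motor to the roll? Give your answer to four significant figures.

166.6

Each stage contributes driven/driver: gear mesh 130/17 = 7.6471, gear mesh 81/15 = 5.4, chain 64/28 = 2.2857, internal gear 95/34 = 2.7941, gear mesh 48/76 = 0.63158.
Overall: 7.6471 × 5.4 × 2.2857 × 2.7941 × 0.63158 = 166.56.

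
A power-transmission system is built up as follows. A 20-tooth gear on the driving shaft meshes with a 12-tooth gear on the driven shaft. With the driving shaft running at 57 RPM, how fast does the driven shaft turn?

95 RPM

the driving shaft → the driven shaft (gear mesh, 12/20): 57 ÷ 0.6 = 95 RPM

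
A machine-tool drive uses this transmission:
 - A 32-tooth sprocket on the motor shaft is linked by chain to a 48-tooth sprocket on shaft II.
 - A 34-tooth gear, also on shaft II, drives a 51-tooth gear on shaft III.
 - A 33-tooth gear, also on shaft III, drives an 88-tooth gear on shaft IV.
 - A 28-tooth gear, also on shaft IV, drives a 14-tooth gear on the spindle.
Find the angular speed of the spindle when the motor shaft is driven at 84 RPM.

28 RPM

the motor shaft → shaft II (chain, 48/32): 84 ÷ 1.5 = 56 RPM
shaft II → shaft III (gear mesh, 51/34): 56 ÷ 1.5 = 37.333 RPM
shaft III → shaft IV (gear mesh, 88/33): 37.333 ÷ 2.6667 = 14 RPM
shaft IV → the spindle (gear mesh, 14/28): 14 ÷ 0.5 = 28 RPM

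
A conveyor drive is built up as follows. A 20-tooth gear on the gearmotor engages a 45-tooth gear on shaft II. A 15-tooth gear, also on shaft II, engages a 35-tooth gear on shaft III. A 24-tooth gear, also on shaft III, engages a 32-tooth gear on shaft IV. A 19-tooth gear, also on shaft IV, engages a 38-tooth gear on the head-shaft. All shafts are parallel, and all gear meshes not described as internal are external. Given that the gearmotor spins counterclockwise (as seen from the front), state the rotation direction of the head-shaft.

counterclockwise

the gearmotor → shaft II: external mesh, 1 reversal → CW.
shaft II → shaft III: external mesh, 1 reversal → CCW.
shaft III → shaft IV: external mesh, 1 reversal → CW.
shaft IV → the head-shaft: external mesh, 1 reversal → CCW.
4 reversals in total — an even number — so the head-shaft turns the same way as the gearmotor.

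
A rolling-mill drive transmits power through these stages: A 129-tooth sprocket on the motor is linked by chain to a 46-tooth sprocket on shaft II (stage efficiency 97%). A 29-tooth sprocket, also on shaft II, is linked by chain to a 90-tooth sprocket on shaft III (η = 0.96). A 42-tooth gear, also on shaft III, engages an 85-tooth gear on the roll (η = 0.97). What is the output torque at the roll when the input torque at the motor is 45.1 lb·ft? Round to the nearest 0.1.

After the chain (46/129): 45.1 × 0.35659 × 0.97 = 15.6 lb·ft
After the chain (90/29): 15.6 × 3.1034 × 0.96 = 46.476 lb·ft
After the gear mesh (85/42): 46.476 × 2.0238 × 0.97 = 91.238 lb·ft

91.2 lb·ft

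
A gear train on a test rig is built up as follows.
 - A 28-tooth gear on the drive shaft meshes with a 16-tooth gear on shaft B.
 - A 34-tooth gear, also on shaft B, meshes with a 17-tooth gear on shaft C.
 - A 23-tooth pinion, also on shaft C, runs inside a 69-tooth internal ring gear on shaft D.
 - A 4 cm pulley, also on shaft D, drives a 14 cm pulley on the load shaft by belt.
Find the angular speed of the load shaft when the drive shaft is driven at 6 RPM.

Gear mesh: ratio = 16/28 = 0.57143, so shaft B turns at 6 / 0.57143 = 10.5 RPM.
Gear mesh: ratio = 17/34 = 0.5, so shaft C turns at 10.5 / 0.5 = 21 RPM.
Internal gear: ratio = 69/23 = 3, so shaft D turns at 21 / 3 = 7 RPM.
Belt: ratio = 14/4 = 3.5, so the load shaft turns at 7 / 3.5 = 2 RPM.

2 RPM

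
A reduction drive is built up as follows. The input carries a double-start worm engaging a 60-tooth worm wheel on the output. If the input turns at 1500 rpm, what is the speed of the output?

Worm: ratio = 60/2 = 30, so the output turns at 1500 / 30 = 50 rpm.

50 rpm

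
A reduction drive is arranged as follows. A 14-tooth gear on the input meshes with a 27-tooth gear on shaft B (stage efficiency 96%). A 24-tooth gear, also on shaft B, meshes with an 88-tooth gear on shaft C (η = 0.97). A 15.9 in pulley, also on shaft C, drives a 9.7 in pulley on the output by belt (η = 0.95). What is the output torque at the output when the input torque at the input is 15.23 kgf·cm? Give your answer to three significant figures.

gear mesh 27/14 = 1.9286 → τ = 15.23·1.9286·0.96 = 28.197 kgf·cm
gear mesh 88/24 = 3.6667 → τ = 28.197·3.6667·0.97 = 100.29 kgf·cm
belt 9.7/15.9 = 0.61006 → τ = 100.29·0.61006·0.95 = 58.123 kgf·cm

58.1 kgf·cm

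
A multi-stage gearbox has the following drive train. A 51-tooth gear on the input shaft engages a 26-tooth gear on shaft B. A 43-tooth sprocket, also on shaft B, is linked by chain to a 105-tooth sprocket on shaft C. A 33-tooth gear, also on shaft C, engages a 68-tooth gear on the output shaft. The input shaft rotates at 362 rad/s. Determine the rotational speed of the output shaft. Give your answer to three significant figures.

the input shaft → shaft B (gear mesh, 26/51): 362 ÷ 0.5098 = 710.08 rad/s
shaft B → shaft C (chain, 105/43): 710.08 ÷ 2.4419 = 290.79 rad/s
shaft C → the output shaft (gear mesh, 68/33): 290.79 ÷ 2.0606 = 141.12 rad/s

141 rad/s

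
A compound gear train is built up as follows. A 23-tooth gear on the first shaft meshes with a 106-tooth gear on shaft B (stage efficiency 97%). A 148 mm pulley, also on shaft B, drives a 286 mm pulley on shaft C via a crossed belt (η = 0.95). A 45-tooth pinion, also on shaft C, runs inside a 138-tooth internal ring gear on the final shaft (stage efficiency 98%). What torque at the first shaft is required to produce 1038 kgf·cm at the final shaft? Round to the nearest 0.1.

42.1 kgf·cm

Overall ratio R = 4.6087 × 1.9324 × 3.0667 = 27.312; overall efficiency η = 0.97 × 0.95 × 0.98 = 0.9031.
Input torque = output torque / (R × η) = 1038 / (27.312 × 0.9031) = 42.085 kgf·cm.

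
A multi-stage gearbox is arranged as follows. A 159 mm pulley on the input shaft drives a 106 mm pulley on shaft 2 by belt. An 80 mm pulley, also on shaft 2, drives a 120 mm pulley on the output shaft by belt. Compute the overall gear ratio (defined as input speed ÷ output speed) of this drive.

Each stage contributes driven/driver: belt 106/159 = 0.66667, belt 120/80 = 1.5.
Overall: 0.66667 × 1.5 = 1.

1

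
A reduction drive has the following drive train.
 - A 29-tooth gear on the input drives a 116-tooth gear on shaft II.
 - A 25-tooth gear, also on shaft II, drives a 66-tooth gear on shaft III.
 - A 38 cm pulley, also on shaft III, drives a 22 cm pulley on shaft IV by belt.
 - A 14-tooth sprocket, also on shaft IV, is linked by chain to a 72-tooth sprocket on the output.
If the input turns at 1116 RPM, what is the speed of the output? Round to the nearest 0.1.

35.5 RPM

Gear mesh: ratio = 116/29 = 4, so shaft II turns at 1116 / 4 = 279 RPM.
Gear mesh: ratio = 66/25 = 2.64, so shaft III turns at 279 / 2.64 = 105.68 RPM.
Belt: ratio = 22/38 = 0.57895, so shaft IV turns at 105.68 / 0.57895 = 182.54 RPM.
Chain: ratio = 72/14 = 5.1429, so the output turns at 182.54 / 5.1429 = 35.494 RPM.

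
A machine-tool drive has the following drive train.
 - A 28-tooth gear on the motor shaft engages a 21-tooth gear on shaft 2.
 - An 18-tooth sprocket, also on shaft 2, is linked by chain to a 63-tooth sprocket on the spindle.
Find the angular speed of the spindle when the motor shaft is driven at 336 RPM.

the motor shaft → shaft 2 (gear mesh, 21/28): 336 ÷ 0.75 = 448 RPM
shaft 2 → the spindle (chain, 63/18): 448 ÷ 3.5 = 128 RPM

128 RPM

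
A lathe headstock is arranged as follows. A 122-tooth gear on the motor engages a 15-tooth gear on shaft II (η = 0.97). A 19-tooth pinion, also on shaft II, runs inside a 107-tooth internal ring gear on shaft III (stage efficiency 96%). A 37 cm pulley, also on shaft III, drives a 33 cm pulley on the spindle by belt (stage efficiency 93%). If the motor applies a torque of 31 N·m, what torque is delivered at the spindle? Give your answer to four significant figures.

16.58 N·m

Gear mesh: ratio = 15/122 = 0.12295; torque at shaft II = 31 × 0.12295 × 0.97 = 3.6971 N·m.
Internal gear: ratio = 107/19 = 5.6316; torque at shaft III = 3.6971 × 5.6316 × 0.96 = 19.988 N·m.
Belt: ratio = 33/37 = 0.89189; torque at the spindle = 19.988 × 0.89189 × 0.93 = 16.579 N·m.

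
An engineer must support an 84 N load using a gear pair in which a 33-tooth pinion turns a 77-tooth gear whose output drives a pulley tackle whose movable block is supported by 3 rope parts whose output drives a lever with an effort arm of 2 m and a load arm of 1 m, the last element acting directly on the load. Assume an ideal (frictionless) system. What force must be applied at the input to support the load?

6 N

Gear pair MA = 77/33 = 2.3333.
Block-and-tackle MA = number of supporting rope parts = 3.
Lever MA = effort arm / load arm = 2/1 = 2.
Combined ideal MA = 2.3333 × 3 × 2 = 14.
Effort = load / MA = 84 / 14 = 6 N.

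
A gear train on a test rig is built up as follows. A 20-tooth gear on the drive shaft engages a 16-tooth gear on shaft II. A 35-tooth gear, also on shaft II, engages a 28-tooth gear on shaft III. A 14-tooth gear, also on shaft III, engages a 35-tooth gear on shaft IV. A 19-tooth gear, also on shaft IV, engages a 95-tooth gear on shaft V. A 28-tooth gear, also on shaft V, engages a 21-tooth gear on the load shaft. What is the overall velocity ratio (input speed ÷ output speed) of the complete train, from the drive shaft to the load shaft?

6

Each stage contributes driven/driver: gear mesh 16/20 = 0.8, gear mesh 28/35 = 0.8, gear mesh 35/14 = 2.5, gear mesh 95/19 = 5, gear mesh 21/28 = 0.75.
Overall: 0.8 × 0.8 × 2.5 × 5 × 0.75 = 6.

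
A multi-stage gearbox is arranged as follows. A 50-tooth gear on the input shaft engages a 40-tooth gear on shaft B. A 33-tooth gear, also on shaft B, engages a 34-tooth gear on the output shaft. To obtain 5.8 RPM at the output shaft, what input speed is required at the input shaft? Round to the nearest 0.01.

Overall ratio R = 0.8 × 1.0303 = 0.82424.
Required input speed = output speed × R = 5.8 × 0.82424 = 4.7806 RPM.

4.78 RPM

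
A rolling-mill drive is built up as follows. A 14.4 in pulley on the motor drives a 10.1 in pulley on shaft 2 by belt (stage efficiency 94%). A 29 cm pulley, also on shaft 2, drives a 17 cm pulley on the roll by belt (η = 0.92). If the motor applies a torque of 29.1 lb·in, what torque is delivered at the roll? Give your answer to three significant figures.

After the belt (10.1/14.4): 29.1 × 0.70139 × 0.94 = 19.186 lb·in
After the belt (17/29): 19.186 × 0.58621 × 0.92 = 10.347 lb·in

10.3 lb·in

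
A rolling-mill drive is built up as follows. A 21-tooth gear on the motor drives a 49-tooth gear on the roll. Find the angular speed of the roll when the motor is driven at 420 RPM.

180 RPM

Gear mesh: ratio = 49/21 = 2.3333, so the roll turns at 420 / 2.3333 = 180 RPM.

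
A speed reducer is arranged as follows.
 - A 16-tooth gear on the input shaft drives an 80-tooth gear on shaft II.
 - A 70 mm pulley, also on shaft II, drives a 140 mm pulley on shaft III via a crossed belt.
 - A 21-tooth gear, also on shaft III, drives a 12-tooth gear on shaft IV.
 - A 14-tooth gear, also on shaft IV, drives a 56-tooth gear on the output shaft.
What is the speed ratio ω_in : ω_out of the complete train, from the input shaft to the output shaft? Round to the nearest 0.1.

22.9

Each stage contributes driven/driver: gear mesh 80/16 = 5, belt 140/70 = 2, gear mesh 12/21 = 0.57143, gear mesh 56/14 = 4.
Overall: 5 × 2 × 0.57143 × 4 = 22.857.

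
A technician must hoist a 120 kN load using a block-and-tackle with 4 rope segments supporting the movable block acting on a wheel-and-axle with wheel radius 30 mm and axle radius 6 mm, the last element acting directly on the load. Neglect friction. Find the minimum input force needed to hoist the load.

6 kN

Block-and-tackle MA = number of supporting rope parts = 4.
Wheel-and-axle MA = R/r = 30/6 = 5.
Combined ideal MA = 4 × 5 = 20.
Effort = load / MA = 120 / 20 = 6 kN.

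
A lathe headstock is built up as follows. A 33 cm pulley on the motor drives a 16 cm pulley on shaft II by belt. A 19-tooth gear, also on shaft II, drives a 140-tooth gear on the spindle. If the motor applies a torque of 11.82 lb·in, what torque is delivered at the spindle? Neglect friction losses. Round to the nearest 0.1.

42.2 lb·in

Belt: ratio = 16/33 = 0.48485; torque at shaft II = 11.82 × 0.48485 = 5.7309 lb·in.
Gear mesh: ratio = 140/19 = 7.3684; torque at the spindle = 5.7309 × 7.3684 = 42.228 lb·in.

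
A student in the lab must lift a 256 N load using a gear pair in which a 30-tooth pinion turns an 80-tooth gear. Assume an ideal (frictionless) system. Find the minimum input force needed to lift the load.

Gear pair MA = 80/30 = 2.6667.
Effort = load / MA = 256 / 2.6667 = 96 N.

96 N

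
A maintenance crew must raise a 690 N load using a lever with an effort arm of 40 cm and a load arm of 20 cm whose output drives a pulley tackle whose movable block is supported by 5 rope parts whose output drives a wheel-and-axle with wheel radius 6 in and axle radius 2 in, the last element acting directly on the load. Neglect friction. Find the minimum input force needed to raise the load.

23 N

Lever MA = effort arm / load arm = 40/20 = 2.
Block-and-tackle MA = number of supporting rope parts = 5.
Wheel-and-axle MA = R/r = 6/2 = 3.
Combined ideal MA = 2 × 5 × 3 = 30.
Effort = load / MA = 690 / 30 = 23 N.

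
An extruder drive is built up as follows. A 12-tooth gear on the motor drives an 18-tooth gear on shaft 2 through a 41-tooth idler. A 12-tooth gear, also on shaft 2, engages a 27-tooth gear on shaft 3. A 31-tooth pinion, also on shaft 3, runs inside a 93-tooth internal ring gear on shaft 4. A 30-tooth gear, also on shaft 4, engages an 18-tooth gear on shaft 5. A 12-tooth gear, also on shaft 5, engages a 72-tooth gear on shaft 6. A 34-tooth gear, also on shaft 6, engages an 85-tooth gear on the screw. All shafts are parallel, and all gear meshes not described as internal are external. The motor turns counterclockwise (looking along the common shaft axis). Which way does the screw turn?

counterclockwise

the motor → shaft 2: driver → idler → driven is 2 external meshes, 2 reversals → CCW.
shaft 2 → shaft 3: external mesh, 1 reversal → CW.
shaft 3 → shaft 4: internal mesh, same direction → CW.
shaft 4 → shaft 5: external mesh, 1 reversal → CCW.
shaft 5 → shaft 6: external mesh, 1 reversal → CW.
shaft 6 → the screw: external mesh, 1 reversal → CCW.
6 reversals in total — an even number — so the screw turns the same way as the motor.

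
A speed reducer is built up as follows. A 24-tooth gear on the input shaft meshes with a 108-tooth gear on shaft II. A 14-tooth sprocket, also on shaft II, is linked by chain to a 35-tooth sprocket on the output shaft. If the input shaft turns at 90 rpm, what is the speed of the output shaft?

8 rpm

Gear mesh: ratio = 108/24 = 4.5, so shaft II turns at 90 / 4.5 = 20 rpm.
Chain: ratio = 35/14 = 2.5, so the output shaft turns at 20 / 2.5 = 8 rpm.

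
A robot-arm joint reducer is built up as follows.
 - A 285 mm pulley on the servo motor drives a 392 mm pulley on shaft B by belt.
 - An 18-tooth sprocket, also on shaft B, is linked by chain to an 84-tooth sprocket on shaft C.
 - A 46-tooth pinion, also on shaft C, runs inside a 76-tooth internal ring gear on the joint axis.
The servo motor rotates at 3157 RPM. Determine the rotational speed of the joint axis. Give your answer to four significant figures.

297.7 RPM

belt 392/285 = 1.3754 → 3157/1.3754 = 2295.3 RPM
chain 84/18 = 4.6667 → 2295.3/4.6667 = 491.84 RPM
internal gear 76/46 = 1.6522 → 491.84/1.6522 = 297.69 RPM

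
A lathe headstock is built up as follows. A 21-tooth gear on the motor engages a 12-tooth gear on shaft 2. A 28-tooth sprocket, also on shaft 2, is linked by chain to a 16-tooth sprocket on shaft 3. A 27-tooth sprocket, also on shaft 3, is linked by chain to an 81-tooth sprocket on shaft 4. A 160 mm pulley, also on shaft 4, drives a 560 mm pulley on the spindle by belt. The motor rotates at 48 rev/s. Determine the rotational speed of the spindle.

14 rev/s

Gear mesh: ratio = 12/21 = 0.57143, so shaft 2 turns at 48 / 0.57143 = 84 rev/s.
Chain: ratio = 16/28 = 0.57143, so shaft 3 turns at 84 / 0.57143 = 147 rev/s.
Chain: ratio = 81/27 = 3, so shaft 4 turns at 147 / 3 = 49 rev/s.
Belt: ratio = 560/160 = 3.5, so the spindle turns at 49 / 3.5 = 14 rev/s.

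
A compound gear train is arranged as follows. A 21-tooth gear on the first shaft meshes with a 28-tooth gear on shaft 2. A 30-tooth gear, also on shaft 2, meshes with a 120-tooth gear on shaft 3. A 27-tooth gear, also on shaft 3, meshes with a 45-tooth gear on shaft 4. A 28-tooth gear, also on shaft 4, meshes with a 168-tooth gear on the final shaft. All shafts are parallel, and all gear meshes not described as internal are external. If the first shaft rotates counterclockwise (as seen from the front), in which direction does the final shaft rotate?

counterclockwise

the first shaft → shaft 2: external mesh, 1 reversal → CW.
shaft 2 → shaft 3: external mesh, 1 reversal → CCW.
shaft 3 → shaft 4: external mesh, 1 reversal → CW.
shaft 4 → the final shaft: external mesh, 1 reversal → CCW.
4 reversals in total — an even number — so the final shaft turns the same way as the first shaft.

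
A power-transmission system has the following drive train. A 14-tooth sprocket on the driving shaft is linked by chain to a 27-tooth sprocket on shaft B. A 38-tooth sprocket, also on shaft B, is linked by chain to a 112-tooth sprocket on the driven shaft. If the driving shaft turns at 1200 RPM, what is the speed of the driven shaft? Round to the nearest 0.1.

211.1 RPM

chain 27/14 = 1.9286 → 1200/1.9286 = 622.22 RPM
chain 112/38 = 2.9474 → 622.22/2.9474 = 211.11 RPM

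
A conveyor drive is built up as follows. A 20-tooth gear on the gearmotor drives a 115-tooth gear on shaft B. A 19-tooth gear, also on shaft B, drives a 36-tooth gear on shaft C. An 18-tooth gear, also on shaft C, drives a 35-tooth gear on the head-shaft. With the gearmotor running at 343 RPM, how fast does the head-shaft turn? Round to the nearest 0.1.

16.2 RPM

gear mesh 115/20 = 5.75 → 343/5.75 = 59.652 RPM
gear mesh 36/19 = 1.8947 → 59.652/1.8947 = 31.483 RPM
gear mesh 35/18 = 1.9444 → 31.483/1.9444 = 16.191 RPM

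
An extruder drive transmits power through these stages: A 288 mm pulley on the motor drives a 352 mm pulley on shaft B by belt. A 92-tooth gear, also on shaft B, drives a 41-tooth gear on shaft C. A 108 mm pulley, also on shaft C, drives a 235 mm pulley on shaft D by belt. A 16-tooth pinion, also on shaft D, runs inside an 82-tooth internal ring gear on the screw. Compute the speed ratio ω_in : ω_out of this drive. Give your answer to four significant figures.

Each stage contributes driven/driver: belt 352/288 = 1.2222, gear mesh 41/92 = 0.44565, belt 235/108 = 2.1759, internal gear 82/16 = 5.125.
Overall: 1.2222 × 0.44565 × 2.1759 × 5.125 = 6.0741.

6.074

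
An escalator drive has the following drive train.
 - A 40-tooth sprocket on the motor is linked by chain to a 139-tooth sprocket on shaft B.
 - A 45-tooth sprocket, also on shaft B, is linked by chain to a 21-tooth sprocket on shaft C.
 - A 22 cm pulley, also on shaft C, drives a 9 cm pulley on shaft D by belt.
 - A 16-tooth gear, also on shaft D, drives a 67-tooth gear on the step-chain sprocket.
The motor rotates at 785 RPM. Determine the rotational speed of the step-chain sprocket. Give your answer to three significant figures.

chain 139/40 = 3.475 → 785/3.475 = 225.9 RPM
chain 21/45 = 0.46667 → 225.9/0.46667 = 484.07 RPM
belt 9/22 = 0.40909 → 484.07/0.40909 = 1183.3 RPM
gear mesh 67/16 = 4.1875 → 1183.3/4.1875 = 282.57 RPM

283 RPM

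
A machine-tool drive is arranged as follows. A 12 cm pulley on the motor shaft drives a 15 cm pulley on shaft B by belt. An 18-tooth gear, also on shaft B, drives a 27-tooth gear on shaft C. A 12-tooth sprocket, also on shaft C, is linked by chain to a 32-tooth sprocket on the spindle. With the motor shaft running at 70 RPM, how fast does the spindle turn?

14 RPM

Belt: ratio = 15/12 = 1.25, so shaft B turns at 70 / 1.25 = 56 RPM.
Gear mesh: ratio = 27/18 = 1.5, so shaft C turns at 56 / 1.5 = 37.333 RPM.
Chain: ratio = 32/12 = 2.6667, so the spindle turns at 37.333 / 2.6667 = 14 RPM.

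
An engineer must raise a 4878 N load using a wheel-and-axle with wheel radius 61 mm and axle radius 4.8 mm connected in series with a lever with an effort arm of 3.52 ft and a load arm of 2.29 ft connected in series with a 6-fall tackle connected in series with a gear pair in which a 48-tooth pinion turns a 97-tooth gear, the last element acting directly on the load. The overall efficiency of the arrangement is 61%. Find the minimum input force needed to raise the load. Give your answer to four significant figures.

33.76 N

Wheel-and-axle MA = R/r = 61/4.8 = 12.708.
Lever MA = effort arm / load arm = 3.52/2.29 = 1.5371.
Block-and-tackle MA = number of supporting rope parts = 6.
Gear pair MA = 97/48 = 2.0208.
Combined ideal MA = 12.708 × 1.5371 × 6 × 2.0208 = 236.85.
Actual MA = 236.85 × 0.61 = 144.48.
Effort = load / actual MA = 4878 / 144.48 = 33.762 N.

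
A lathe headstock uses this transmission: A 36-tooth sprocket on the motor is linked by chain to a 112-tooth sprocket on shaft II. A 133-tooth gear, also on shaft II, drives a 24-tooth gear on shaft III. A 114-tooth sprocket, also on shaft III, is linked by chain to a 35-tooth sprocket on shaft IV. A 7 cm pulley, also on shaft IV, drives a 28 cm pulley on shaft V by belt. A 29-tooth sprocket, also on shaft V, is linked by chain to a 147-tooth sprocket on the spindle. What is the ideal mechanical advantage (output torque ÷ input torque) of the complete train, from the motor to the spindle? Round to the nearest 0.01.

3.49

Each stage contributes driven/driver: chain 112/36 = 3.1111, gear mesh 24/133 = 0.18045, chain 35/114 = 0.30702, belt 28/7 = 4, chain 147/29 = 5.069.
Overall: 3.1111 × 0.18045 × 0.30702 × 4 × 5.069 = 3.4948.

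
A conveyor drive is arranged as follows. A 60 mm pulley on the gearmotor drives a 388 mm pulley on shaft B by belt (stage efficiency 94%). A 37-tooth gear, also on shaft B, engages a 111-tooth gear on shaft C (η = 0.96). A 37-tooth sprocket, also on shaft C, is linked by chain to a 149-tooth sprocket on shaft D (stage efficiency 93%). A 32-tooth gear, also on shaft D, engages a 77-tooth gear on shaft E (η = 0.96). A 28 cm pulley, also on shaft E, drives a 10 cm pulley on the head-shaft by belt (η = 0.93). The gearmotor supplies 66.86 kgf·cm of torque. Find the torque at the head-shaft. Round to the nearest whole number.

After the belt (388/60): 66.86 × 6.4667 × 0.94 = 406.42 kgf·cm
After the gear mesh (111/37): 406.42 × 3 × 0.96 = 1170.5 kgf·cm
After the chain (149/37): 1170.5 × 4.027 × 0.93 = 4383.6 kgf·cm
After the gear mesh (77/32): 4383.6 × 2.4062 × 0.96 = 10126 kgf·cm
After the belt (10/28): 10126 × 0.35714 × 0.93 = 3363.3 kgf·cm

3363 kgf·cm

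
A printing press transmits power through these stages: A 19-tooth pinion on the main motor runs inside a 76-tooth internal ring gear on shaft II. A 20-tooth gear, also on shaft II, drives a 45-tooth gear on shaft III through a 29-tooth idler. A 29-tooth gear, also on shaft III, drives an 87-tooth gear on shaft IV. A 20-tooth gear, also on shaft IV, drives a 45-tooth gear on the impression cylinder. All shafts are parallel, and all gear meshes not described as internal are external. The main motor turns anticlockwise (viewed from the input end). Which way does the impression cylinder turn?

the main motor → shaft II: internal mesh, same direction → CCW.
shaft II → shaft III: driver → idler → driven is 2 external meshes, 2 reversals → CCW.
shaft III → shaft IV: external mesh, 1 reversal → CW.
shaft IV → the impression cylinder: external mesh, 1 reversal → CCW.
4 reversals in total — an even number — so the impression cylinder turns the same way as the main motor.

anticlockwise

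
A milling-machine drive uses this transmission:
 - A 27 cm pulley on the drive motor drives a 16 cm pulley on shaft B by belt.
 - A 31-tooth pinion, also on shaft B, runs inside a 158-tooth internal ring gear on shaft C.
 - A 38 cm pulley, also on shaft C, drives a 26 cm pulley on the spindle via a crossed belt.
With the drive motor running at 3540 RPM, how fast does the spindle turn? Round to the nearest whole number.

Belt: ratio = 16/27 = 0.59259, so shaft B turns at 3540 / 0.59259 = 5973.8 RPM.
Internal gear: ratio = 158/31 = 5.0968, so shaft C turns at 5973.8 / 5.0968 = 1172.1 RPM.
Belt: ratio = 26/38 = 0.68421, so the spindle turns at 1172.1 / 0.68421 = 1713 RPM.

1713 RPM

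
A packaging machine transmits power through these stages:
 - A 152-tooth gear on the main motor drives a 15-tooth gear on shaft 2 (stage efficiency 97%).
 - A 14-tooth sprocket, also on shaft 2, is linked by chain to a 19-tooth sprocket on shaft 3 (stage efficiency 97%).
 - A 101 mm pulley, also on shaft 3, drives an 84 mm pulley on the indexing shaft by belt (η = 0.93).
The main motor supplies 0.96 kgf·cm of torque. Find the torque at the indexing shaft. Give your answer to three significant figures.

0.0936 kgf·cm

After the gear mesh (15/152): 0.96 × 0.098684 × 0.97 = 0.091895 kgf·cm
After the chain (19/14): 0.091895 × 1.3571 × 0.97 = 0.12097 kgf·cm
After the belt (84/101): 0.12097 × 0.83168 × 0.93 = 0.093568 kgf·cm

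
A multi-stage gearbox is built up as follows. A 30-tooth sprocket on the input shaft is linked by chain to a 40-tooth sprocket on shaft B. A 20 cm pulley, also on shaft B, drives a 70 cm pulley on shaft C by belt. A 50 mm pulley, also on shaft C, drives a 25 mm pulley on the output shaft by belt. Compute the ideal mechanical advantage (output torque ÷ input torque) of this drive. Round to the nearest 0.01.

2.33

Each stage contributes driven/driver: chain 40/30 = 1.3333, belt 70/20 = 3.5, belt 25/50 = 0.5.
Overall: 1.3333 × 3.5 × 0.5 = 2.3333.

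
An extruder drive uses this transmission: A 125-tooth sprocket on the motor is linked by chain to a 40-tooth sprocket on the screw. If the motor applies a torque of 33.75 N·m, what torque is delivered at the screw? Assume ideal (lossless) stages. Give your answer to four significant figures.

chain 40/125 = 0.32 → τ = 33.75·0.32 = 10.8 N·m

10.80 N·m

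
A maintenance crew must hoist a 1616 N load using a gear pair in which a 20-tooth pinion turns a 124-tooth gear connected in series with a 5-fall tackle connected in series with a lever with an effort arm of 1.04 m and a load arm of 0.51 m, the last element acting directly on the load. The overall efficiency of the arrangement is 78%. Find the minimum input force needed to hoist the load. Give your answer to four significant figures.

Gear pair MA = 124/20 = 6.2.
Block-and-tackle MA = number of supporting rope parts = 5.
Lever MA = effort arm / load arm = 1.04/0.51 = 2.0392.
Combined ideal MA = 6.2 × 5 × 2.0392 = 63.216.
Actual MA = 63.216 × 0.78 = 49.308.
Effort = load / actual MA = 1616 / 49.308 = 32.773 N.

32.77 N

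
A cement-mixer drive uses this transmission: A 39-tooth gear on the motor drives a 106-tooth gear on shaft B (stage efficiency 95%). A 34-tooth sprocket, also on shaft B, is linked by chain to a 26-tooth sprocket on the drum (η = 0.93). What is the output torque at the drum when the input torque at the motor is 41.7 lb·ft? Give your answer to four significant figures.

76.57 lb·ft

After the gear mesh (106/39): 41.7 × 2.7179 × 0.95 = 107.67 lb·ft
After the chain (26/34): 107.67 × 0.76471 × 0.93 = 76.573 lb·ft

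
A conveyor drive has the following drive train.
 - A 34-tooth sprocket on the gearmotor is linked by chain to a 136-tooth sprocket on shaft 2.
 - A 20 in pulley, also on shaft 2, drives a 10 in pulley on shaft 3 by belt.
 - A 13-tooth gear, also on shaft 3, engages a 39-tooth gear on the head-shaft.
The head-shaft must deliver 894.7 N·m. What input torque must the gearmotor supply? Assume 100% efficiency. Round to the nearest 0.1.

149.1 N·m

Overall ratio R = 4 × 0.5 × 3 = 6.
Input torque = output torque / R = 894.7 / 6 = 149.12 N·m.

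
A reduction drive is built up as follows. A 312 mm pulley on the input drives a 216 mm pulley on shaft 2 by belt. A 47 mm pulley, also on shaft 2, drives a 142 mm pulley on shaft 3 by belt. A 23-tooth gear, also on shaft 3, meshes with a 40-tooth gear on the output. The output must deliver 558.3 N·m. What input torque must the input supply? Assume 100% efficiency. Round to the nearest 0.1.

153.5 N·m

Overall ratio R = 0.69231 × 3.0213 × 1.7391 = 3.6377.
Input torque = output torque / R = 558.3 / 3.6377 = 153.48 N·m.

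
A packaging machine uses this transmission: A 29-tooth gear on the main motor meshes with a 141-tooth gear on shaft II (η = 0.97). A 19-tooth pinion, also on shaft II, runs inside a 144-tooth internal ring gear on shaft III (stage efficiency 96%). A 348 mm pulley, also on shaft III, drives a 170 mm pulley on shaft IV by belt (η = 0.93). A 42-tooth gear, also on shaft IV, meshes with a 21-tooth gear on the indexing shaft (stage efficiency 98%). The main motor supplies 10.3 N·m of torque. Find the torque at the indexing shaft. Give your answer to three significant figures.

gear mesh 141/29 = 4.8621 → τ = 10.3·4.8621·0.97 = 48.577 N·m
internal gear 144/19 = 7.5789 → τ = 48.577·7.5789·0.96 = 353.44 N·m
belt 170/348 = 0.48851 → τ = 353.44·0.48851·0.93 = 160.57 N·m
gear mesh 21/42 = 0.5 → τ = 160.57·0.5·0.98 = 78.679 N·m

78.7 N·m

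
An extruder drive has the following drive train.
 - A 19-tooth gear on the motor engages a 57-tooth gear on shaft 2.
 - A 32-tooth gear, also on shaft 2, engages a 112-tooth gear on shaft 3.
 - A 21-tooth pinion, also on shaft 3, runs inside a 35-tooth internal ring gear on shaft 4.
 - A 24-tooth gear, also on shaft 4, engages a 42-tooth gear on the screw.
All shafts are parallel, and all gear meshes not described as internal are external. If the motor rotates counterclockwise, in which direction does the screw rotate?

clockwise

the motor → shaft 2: external mesh, 1 reversal → CW.
shaft 2 → shaft 3: external mesh, 1 reversal → CCW.
shaft 3 → shaft 4: internal mesh, same direction → CCW.
shaft 4 → the screw: external mesh, 1 reversal → CW.
3 reversals in total — an odd number — so the screw turns opposite to the motor.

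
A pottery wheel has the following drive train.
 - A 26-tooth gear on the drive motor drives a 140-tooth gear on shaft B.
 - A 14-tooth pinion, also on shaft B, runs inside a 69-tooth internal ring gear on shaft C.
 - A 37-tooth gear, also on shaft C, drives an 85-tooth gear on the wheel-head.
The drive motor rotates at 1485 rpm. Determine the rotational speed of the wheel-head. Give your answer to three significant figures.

gear mesh 140/26 = 5.3846 → 1485/5.3846 = 275.79 rpm
internal gear 69/14 = 4.9286 → 275.79/4.9286 = 55.957 rpm
gear mesh 85/37 = 2.2973 → 55.957/2.2973 = 24.358 rpm

24.4 rpm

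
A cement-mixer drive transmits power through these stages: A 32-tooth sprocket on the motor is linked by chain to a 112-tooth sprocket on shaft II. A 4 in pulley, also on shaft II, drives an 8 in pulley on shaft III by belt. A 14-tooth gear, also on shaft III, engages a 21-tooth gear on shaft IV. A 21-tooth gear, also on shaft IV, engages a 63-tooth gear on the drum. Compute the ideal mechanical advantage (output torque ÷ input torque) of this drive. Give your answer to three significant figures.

31.5

Each stage contributes driven/driver: chain 112/32 = 3.5, belt 8/4 = 2, gear mesh 21/14 = 1.5, gear mesh 63/21 = 3.
Overall: 3.5 × 2 × 1.5 × 3 = 31.5.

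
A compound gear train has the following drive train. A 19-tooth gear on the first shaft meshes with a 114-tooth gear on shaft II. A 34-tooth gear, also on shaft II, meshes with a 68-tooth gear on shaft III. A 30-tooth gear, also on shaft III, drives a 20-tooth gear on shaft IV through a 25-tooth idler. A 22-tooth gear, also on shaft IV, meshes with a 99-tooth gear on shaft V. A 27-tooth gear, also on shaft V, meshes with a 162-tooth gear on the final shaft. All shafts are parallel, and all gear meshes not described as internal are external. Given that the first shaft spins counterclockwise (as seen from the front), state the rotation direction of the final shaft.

the first shaft → shaft II: external mesh, 1 reversal → CW.
shaft II → shaft III: external mesh, 1 reversal → CCW.
shaft III → shaft IV: driver → idler → driven is 2 external meshes, 2 reversals → CCW.
shaft IV → shaft V: external mesh, 1 reversal → CW.
shaft V → the final shaft: external mesh, 1 reversal → CCW.
6 reversals in total — an even number — so the final shaft turns the same way as the first shaft.

counterclockwise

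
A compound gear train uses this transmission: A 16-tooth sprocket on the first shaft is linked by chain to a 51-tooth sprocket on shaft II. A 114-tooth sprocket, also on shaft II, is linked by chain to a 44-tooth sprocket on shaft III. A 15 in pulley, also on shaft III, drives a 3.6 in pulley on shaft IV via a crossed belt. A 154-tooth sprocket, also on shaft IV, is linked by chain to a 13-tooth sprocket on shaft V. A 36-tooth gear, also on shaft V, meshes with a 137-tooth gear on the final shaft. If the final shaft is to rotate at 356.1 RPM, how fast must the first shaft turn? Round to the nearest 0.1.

33.8 RPM

Overall ratio R = 3.1875 × 0.38596 × 0.24 × 0.084416 × 3.8056 = 0.094853.
Required input speed = output speed × R = 356.1 × 0.094853 = 33.777 RPM.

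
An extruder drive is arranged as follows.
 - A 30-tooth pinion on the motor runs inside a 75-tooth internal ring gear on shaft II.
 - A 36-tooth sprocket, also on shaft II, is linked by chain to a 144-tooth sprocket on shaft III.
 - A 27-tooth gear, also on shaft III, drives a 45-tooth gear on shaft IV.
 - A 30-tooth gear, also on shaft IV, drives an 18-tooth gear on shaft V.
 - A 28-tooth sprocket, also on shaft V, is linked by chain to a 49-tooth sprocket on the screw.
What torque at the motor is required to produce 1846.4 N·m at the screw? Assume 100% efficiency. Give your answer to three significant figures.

Overall ratio R = 2.5 × 4 × 1.6667 × 0.6 × 1.75 = 17.5.
Input torque = output torque / R = 1846.4 / 17.5 = 105.51 N·m.

106 N·m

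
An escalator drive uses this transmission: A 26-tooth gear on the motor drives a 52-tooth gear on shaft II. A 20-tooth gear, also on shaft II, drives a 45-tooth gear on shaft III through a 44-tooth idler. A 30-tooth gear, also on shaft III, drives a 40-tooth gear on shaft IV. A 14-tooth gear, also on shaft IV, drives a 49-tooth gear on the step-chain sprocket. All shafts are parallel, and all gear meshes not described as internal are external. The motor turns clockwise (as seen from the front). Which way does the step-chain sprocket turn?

counterclockwise

the motor → shaft II: external mesh, 1 reversal → CCW.
shaft II → shaft III: driver → idler → driven is 2 external meshes, 2 reversals → CCW.
shaft III → shaft IV: external mesh, 1 reversal → CW.
shaft IV → the step-chain sprocket: external mesh, 1 reversal → CCW.
5 reversals in total — an odd number — so the step-chain sprocket turns opposite to the motor.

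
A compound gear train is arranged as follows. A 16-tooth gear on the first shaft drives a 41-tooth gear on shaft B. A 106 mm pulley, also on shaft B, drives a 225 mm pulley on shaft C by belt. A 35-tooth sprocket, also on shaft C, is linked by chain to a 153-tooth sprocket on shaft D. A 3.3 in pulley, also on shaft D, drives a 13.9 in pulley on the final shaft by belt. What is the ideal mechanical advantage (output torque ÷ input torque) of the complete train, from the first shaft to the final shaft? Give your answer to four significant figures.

Each stage contributes driven/driver: gear mesh 41/16 = 2.5625, belt 225/106 = 2.1226, chain 153/35 = 4.3714, belt 13.9/3.3 = 4.2121.
Overall: 2.5625 × 2.1226 × 4.3714 × 4.2121 = 100.15.

100.2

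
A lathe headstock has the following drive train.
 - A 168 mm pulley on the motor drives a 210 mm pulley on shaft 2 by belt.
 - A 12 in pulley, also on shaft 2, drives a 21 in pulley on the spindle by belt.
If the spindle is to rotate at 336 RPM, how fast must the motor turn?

Overall ratio R = 1.25 × 1.75 = 2.1875.
Required input speed = output speed × R = 336 × 2.1875 = 735 RPM.

735 RPM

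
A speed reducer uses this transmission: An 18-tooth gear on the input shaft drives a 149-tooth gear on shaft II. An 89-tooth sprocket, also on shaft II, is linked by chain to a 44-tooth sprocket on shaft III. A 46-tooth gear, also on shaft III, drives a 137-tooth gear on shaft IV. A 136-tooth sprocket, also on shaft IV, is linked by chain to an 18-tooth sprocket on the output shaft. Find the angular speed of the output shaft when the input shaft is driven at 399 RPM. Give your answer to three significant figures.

247 RPM

Gear mesh: ratio = 149/18 = 8.2778, so shaft II turns at 399 / 8.2778 = 48.201 RPM.
Chain: ratio = 44/89 = 0.49438, so shaft III turns at 48.201 / 0.49438 = 97.498 RPM.
Gear mesh: ratio = 137/46 = 2.9783, so shaft IV turns at 97.498 / 2.9783 = 32.737 RPM.
Chain: ratio = 18/136 = 0.13235, so the output shaft turns at 32.737 / 0.13235 = 247.34 RPM.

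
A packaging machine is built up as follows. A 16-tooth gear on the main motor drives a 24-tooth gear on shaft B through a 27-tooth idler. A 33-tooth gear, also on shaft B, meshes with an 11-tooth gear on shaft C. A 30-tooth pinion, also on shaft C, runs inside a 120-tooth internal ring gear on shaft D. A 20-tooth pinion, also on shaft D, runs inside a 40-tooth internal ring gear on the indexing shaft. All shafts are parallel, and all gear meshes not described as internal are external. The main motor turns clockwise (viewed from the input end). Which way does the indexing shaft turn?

counterclockwise

the main motor → shaft B: driver → idler → driven is 2 external meshes, 2 reversals → CW.
shaft B → shaft C: external mesh, 1 reversal → CCW.
shaft C → shaft D: internal mesh, same direction → CCW.
shaft D → the indexing shaft: internal mesh, same direction → CCW.
3 reversals in total — an odd number — so the indexing shaft turns opposite to the main motor.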